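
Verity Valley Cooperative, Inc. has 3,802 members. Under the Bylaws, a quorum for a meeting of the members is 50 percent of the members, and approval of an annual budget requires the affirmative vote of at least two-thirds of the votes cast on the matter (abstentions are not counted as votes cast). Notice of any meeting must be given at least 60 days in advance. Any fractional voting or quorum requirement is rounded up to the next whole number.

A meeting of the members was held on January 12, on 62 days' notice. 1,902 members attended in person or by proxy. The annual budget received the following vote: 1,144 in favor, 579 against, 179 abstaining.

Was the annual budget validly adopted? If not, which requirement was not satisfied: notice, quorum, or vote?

Notice: 62 days given; 60 required. Satisfied.
Quorum: 50% of 3,802 = 1,901; 1,902 present. Satisfied.
Vote: requires two-thirds of the votes cast (1,902 − 179 abstaining = 1,723); 2/3 of 1723 = 1148.67, rounded up to 1149, so 1,149 needed; 1,144 in favor. Not satisfied.

Invalid — vote requirement not satisfied.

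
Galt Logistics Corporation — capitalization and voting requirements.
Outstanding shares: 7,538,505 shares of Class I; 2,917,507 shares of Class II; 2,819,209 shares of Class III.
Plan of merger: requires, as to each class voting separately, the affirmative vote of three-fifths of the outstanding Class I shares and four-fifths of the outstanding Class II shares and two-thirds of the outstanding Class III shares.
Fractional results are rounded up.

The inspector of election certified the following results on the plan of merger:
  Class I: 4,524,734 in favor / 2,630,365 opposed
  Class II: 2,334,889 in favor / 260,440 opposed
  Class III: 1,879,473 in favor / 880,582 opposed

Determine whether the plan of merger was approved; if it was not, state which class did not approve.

Approved — every class gave the required vote.

Class I: 3/5 of 7538505 = 4523103; 4,523,103 required, 4,524,734 in favor — approved.
Class II: 4/5 of 2917507 = 2334005.60, rounded up to 2334006; 2,334,006 required, 2,334,889 in favor — approved.
Class III: 2/3 of 2819209 = 1879472.67, rounded up to 1879473; 1,879,473 required, 1,879,473 in favor — approved.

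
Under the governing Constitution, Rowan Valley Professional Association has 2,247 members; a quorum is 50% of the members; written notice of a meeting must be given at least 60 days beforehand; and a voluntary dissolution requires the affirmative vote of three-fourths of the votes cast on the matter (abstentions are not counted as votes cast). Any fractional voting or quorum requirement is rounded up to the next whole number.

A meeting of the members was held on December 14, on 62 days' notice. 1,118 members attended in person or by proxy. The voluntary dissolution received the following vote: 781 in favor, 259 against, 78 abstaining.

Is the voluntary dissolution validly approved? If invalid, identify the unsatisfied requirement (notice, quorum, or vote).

Invalid — quorum requirement not satisfied.

Notice: 62 days given; 60 required. Satisfied.
Quorum: 50% of 2,247 = 1,123.50, rounded up to 1,124; 1,118 present. Not satisfied.
Vote: requires three-fourths of the votes cast (1,118 − 78 abstaining = 1,040); 3/4 of 1040 = 780, so 780 needed; 781 in favor. Satisfied.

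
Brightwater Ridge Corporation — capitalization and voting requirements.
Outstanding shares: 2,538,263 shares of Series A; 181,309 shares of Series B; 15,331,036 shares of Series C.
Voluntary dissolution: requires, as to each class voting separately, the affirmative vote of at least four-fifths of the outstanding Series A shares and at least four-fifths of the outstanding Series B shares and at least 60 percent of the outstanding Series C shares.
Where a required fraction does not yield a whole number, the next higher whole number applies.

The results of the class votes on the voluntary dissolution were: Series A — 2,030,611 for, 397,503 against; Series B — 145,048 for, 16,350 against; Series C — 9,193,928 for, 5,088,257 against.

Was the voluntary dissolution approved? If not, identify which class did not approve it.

Not approved — the Series C shares did not give the required vote.

Series A: 4/5 of 2538263 = 2030610.40, rounded up to 2030611; 2,030,611 required, 2,030,611 in favor — approved.
Series B: 4/5 of 181309 = 145047.20, rounded up to 145048; 145,048 required, 145,048 in favor — approved.
Series C: 3/5 of 15331036 = 9198621.60, rounded up to 9198622; 9,198,622 required, 9,193,928 in favor — not approved.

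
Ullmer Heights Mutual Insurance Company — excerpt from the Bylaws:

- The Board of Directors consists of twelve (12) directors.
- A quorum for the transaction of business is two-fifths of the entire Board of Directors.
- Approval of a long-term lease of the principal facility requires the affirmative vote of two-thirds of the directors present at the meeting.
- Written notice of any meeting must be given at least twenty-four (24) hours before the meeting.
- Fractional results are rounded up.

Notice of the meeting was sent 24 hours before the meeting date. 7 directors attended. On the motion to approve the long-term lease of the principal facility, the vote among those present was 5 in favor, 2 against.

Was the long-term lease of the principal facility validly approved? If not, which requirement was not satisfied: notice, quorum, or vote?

Notice: 24 hours given; 24 required (24 ≥ 24). Satisfied.
Quorum: 7 present; quorum is 5. Satisfied.
Vote: the long-term lease of the principal facility requires two-thirds of the directors present (7). 2/3 of 7 = 4.67, rounded up to 5, so 5 affirmative votes are needed; 5 voted in favor. Satisfied.

Valid — all requirements satisfied.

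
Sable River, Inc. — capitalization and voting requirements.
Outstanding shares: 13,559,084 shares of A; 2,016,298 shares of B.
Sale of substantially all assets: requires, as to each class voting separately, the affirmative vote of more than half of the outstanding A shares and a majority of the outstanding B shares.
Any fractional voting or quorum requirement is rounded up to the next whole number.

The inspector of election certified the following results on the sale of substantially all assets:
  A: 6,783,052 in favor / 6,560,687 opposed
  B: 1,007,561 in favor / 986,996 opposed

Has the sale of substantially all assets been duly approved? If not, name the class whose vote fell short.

Not approved — the B shares did not give the required vote.

A: a majority of 13559084 is 6779543; 6,779,543 required, 6,783,052 in favor — approved.
B: a majority of 2016298 is 1008150; 1,008,150 required, 1,007,561 in favor — not approved.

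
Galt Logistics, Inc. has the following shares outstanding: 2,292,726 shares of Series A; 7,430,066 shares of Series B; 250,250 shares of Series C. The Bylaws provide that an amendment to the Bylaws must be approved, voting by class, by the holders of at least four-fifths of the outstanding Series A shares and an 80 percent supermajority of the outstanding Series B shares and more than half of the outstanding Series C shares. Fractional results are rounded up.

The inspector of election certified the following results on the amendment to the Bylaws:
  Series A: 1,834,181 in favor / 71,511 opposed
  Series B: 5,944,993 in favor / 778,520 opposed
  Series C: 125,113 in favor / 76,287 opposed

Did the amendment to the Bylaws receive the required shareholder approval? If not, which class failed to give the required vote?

Series A: 4/5 of 2292726 = 1834180.80, rounded up to 1834181; 1,834,181 required, 1,834,181 in favor — approved.
Series B: 4/5 of 7430066 = 5944052.80, rounded up to 5944053; 5,944,053 required, 5,944,993 in favor — approved.
Series C: a majority of 250250 is 125126; 125,126 required, 125,113 in favor — not approved.

Not approved — the Series C shares did not give the required vote.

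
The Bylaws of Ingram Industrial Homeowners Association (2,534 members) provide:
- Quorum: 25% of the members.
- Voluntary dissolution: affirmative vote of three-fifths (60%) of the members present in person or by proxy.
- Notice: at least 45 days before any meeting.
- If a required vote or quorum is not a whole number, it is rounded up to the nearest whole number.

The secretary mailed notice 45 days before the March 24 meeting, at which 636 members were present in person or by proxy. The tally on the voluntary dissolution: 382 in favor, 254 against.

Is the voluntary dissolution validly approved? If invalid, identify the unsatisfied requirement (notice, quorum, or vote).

Notice: 45 days given; 45 required. Satisfied.
Quorum: 25% of 2,534 = 633.50, rounded up to 634; 636 present. Satisfied.
Vote: requires three-fifths of those present (636); 3/5 of 636 = 381.60, rounded up to 382, so 382 needed; 382 in favor. Satisfied.

Valid — all requirements satisfied.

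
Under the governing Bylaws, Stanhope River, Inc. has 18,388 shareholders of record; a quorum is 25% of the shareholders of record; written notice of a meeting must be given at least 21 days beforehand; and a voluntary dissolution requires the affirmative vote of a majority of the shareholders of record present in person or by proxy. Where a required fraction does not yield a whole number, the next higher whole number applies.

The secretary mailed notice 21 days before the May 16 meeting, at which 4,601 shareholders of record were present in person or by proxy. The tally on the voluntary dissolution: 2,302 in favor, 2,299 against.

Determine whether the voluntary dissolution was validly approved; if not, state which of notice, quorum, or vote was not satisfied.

Notice: 21 days given; 21 required. Satisfied.
Quorum: 25% of 18,388 = 4,597; 4,601 present. Satisfied.
Vote: requires a majority of those present (4,601); a majority of 4601 is 2301, so 2,301 needed; 2,302 in favor. Satisfied.

Valid — all requirements satisfied.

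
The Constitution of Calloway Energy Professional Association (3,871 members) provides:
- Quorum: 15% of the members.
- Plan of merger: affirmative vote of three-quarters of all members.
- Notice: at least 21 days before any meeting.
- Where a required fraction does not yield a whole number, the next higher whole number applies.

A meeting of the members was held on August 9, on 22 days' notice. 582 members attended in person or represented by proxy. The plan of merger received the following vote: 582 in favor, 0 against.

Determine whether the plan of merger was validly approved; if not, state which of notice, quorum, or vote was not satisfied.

Invalid — vote requirement not satisfied.

Notice: 22 days given; 21 required. Satisfied.
Quorum: 15% of 3,871 = 580.65, rounded up to 581; 582 present. Satisfied.
Vote: requires three-fourths of all members (3,871); 3/4 of 3871 = 2903.25, rounded up to 2904, so 2,904 needed; 582 in favor. Not satisfied.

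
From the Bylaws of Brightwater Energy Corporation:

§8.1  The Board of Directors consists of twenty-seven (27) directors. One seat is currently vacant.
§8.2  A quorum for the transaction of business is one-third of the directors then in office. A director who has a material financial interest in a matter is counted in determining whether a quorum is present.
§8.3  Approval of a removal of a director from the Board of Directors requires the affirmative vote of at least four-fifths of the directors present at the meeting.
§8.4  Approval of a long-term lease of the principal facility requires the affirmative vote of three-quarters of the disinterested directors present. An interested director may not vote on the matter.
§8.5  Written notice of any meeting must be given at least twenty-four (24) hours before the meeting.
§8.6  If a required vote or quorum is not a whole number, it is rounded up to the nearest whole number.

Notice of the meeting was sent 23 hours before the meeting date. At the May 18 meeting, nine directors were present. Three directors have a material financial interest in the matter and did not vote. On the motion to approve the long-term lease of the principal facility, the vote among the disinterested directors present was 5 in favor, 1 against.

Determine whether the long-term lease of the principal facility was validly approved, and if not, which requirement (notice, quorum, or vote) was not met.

Invalid — notice requirement not satisfied.

Notice: 23 hours given; 24 required (23 < 24). Not satisfied.
Quorum: 9 present (interested directors count toward quorum); quorum is 9. Satisfied.
Vote: the long-term lease of the principal facility requires three-fourths of the disinterested directors present (9 − 3 = 6). 3/4 of 6 = 4.50, rounded up to 5, so 5 affirmative votes are needed; 5 voted in favor. Satisfied.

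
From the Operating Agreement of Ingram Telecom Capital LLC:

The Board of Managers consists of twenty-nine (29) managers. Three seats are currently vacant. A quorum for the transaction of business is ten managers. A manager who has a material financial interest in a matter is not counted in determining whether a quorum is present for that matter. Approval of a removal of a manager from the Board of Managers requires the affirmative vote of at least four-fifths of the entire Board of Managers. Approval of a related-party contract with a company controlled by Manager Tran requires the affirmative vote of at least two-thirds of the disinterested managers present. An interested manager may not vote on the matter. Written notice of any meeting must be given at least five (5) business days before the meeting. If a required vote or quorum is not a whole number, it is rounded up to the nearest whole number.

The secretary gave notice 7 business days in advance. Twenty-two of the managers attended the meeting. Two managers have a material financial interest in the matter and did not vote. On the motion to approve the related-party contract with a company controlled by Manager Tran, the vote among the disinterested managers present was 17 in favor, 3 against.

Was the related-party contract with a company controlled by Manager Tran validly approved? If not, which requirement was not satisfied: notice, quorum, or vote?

Notice: 7 business days given; 5 required (7 ≥ 5). Satisfied.
Quorum: 22 present, but the 2 interested managers do not count, leaving 20. Quorum is 10. Satisfied.
Vote: the related-party contract with a company controlled by Manager Tran requires two-thirds of the disinterested managers present (22 − 2 = 20). 2/3 of 20 = 13.33, rounded up to 14, so 14 affirmative votes are needed; 17 voted in favor. Satisfied.

Valid — all requirements satisfied.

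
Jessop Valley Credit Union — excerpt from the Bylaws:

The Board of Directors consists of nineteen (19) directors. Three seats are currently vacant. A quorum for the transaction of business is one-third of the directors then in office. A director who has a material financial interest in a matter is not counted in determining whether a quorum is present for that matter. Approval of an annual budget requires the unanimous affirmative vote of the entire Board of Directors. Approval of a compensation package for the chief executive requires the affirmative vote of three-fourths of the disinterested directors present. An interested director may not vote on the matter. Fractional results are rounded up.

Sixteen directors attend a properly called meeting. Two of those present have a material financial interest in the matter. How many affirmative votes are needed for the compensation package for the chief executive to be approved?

The compensation package for the chief executive requires three-fourths of the disinterested directors present (16 − 2 = 14).
3/4 of 14 = 10.50, rounded up to 11.

11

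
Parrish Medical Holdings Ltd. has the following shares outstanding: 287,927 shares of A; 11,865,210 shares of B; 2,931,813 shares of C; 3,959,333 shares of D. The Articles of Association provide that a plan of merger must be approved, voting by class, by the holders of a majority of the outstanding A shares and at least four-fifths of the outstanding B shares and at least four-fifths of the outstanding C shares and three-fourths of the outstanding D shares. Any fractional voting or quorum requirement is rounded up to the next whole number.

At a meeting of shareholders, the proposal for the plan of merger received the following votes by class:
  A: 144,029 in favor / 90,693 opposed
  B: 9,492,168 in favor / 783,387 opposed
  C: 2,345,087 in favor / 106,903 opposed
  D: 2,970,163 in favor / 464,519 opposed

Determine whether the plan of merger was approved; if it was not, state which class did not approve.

A: a majority of 287927 is 143964; 143,964 required, 144,029 in favor — approved.
B: 4/5 of 11865210 = 9492168; 9,492,168 required, 9,492,168 in favor — approved.
C: 4/5 of 2931813 = 2345450.40, rounded up to 2345451; 2,345,451 required, 2,345,087 in favor — not approved.
D: 3/4 of 3959333 = 2969499.75, rounded up to 2969500; 2,969,500 required, 2,970,163 in favor — approved.

Not approved — the C shares did not give the required vote.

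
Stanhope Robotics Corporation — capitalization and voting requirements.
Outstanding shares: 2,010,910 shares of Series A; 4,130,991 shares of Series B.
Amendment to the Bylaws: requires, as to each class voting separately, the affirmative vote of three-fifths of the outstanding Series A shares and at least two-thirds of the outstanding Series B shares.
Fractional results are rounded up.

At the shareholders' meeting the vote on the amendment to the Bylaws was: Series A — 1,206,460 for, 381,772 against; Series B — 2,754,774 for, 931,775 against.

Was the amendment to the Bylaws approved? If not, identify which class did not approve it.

Not approved — the Series A shares did not give the required vote.

Series A: 3/5 of 2010910 = 1206546; 1,206,546 required, 1,206,460 in favor — not approved.
Series B: 2/3 of 4130991 = 2753994; 2,753,994 required, 2,754,774 in favor — approved.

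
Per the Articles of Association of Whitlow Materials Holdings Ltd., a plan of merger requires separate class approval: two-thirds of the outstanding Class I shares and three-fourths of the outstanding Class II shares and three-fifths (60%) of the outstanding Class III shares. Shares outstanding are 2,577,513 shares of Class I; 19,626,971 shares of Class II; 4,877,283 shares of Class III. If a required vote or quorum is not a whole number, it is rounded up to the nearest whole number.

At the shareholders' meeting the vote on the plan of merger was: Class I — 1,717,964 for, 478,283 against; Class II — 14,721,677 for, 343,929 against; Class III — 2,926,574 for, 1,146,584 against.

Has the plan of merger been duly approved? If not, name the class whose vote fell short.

Not approved — the Class I shares did not give the required vote.

Class I: 2/3 of 2577513 = 1718342; 1,718,342 required, 1,717,964 in favor — not approved.
Class II: 3/4 of 19626971 = 14720228.25, rounded up to 14720229; 14,720,229 required, 14,721,677 in favor — approved.
Class III: 3/5 of 4877283 = 2926369.80, rounded up to 2926370; 2,926,370 required, 2,926,574 in favor — approved.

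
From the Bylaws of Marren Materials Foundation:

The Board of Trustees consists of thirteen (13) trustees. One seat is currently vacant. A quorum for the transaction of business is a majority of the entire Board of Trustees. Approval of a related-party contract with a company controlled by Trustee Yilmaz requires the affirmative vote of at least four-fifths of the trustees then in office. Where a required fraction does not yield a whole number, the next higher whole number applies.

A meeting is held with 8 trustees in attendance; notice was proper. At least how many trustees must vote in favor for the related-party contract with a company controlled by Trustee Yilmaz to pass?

10

The related-party contract with a company controlled by Trustee Yilmaz requires four-fifths of the trustees then in office (12).
4/5 of 12 = 9.60, rounded up to 10.
(Only 8 can vote, so the related-party contract with a company controlled by Trustee Yilmaz cannot pass at this meeting, but the required vote is still 10.)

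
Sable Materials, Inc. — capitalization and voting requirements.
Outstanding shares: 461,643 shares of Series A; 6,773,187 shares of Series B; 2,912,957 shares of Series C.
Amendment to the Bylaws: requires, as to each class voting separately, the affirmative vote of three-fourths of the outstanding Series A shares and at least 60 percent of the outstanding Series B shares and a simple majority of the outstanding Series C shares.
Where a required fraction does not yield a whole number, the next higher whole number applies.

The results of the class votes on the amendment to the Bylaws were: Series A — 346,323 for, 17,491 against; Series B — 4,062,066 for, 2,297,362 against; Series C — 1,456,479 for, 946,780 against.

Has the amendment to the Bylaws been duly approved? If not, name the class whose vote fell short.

Not approved — the Series B shares did not give the required vote.

Series A: 3/4 of 461643 = 346232.25, rounded up to 346233; 346,233 required, 346,323 in favor — approved.
Series B: 3/5 of 6773187 = 4063912.20, rounded up to 4063913; 4,063,913 required, 4,062,066 in favor — not approved.
Series C: a majority of 2912957 is 1456479; 1,456,479 required, 1,456,479 in favor — approved.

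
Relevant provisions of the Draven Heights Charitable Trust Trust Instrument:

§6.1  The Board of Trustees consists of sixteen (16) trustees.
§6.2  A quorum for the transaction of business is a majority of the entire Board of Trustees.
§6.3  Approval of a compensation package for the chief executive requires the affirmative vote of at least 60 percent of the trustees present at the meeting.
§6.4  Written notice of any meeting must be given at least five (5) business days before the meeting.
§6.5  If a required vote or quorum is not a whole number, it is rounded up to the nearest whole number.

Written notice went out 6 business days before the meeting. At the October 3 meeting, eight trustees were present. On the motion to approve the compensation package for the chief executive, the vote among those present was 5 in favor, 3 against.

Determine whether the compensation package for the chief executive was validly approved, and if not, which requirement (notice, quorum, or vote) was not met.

Invalid — quorum requirement not satisfied.

Notice: 6 business days given; 5 required (6 ≥ 5). Satisfied.
Quorum: 8 present; quorum is 9. Not satisfied.
Vote: the compensation package for the chief executive requires three-fifths of the trustees present (8). 3/5 of 8 = 4.80, rounded up to 5, so 5 affirmative votes are needed; 5 voted in favor. Satisfied. (Moot — without a quorum no business can be validly transacted.)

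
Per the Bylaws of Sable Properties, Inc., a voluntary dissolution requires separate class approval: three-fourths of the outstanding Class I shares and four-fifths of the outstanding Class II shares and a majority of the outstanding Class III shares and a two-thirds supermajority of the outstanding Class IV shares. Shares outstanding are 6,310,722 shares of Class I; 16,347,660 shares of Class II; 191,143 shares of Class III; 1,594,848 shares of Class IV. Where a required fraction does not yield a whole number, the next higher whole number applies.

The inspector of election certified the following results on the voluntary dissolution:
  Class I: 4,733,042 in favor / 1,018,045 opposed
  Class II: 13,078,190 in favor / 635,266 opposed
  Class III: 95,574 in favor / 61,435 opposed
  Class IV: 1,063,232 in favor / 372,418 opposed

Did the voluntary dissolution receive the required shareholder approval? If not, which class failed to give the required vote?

Approved — every class gave the required vote.

Class I: 3/4 of 6310722 = 4733041.50, rounded up to 4733042; 4,733,042 required, 4,733,042 in favor — approved.
Class II: 4/5 of 16347660 = 13078128; 13,078,128 required, 13,078,190 in favor — approved.
Class III: a majority of 191143 is 95572; 95,572 required, 95,574 in favor — approved.
Class IV: 2/3 of 1594848 = 1063232; 1,063,232 required, 1,063,232 in favor — approved.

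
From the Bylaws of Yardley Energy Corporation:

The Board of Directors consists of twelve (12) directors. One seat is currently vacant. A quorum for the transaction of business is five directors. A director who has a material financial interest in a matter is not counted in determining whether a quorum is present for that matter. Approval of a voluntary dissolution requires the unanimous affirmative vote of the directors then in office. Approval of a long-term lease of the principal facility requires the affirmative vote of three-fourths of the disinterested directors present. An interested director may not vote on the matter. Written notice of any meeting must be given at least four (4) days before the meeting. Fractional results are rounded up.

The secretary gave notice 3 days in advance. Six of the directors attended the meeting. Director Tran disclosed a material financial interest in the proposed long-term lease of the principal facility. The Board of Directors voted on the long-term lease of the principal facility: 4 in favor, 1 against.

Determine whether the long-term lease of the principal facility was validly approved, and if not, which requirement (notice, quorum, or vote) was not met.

Notice: 3 days given; 4 required (3 < 4). Not satisfied.
Quorum: 6 present, but the 1 interested director does not count, leaving 5. Quorum is 5. Satisfied.
Vote: the long-term lease of the principal facility requires three-fourths of the disinterested directors present (6 − 1 = 5). 3/4 of 5 = 3.75, rounded up to 4, so 4 affirmative votes are needed; 4 voted in favor. Satisfied.

Invalid — notice requirement not satisfied.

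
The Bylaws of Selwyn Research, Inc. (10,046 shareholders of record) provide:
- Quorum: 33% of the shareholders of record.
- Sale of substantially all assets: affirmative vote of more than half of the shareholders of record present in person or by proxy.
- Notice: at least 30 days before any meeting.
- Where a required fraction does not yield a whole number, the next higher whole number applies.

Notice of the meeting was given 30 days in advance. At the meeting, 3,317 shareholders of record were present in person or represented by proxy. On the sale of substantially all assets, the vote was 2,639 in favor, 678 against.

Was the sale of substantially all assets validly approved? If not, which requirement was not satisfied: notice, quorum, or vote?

Valid — all requirements satisfied.

Notice: 30 days given; 30 required. Satisfied.
Quorum: 33% of 10,046 = 3,315.18, rounded up to 3,316; 3,317 present. Satisfied.
Vote: requires a majority of those present (3,317); a majority of 3317 is 1659, so 1,659 needed; 2,639 in favor. Satisfied.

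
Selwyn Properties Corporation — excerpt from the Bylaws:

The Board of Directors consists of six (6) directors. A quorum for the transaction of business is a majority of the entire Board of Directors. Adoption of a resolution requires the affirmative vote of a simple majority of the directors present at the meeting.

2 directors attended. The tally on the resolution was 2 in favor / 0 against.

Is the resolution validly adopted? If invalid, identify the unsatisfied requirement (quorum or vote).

Quorum: 2 present; quorum is 4. Not satisfied.
Vote: the resolution requires a majority of the directors present (2). A majority of 2 is 2, so 2 affirmative votes are needed; 2 voted in favor. Satisfied. (Moot — without a quorum no business can be validly transacted.)

Invalid — quorum requirement not satisfied.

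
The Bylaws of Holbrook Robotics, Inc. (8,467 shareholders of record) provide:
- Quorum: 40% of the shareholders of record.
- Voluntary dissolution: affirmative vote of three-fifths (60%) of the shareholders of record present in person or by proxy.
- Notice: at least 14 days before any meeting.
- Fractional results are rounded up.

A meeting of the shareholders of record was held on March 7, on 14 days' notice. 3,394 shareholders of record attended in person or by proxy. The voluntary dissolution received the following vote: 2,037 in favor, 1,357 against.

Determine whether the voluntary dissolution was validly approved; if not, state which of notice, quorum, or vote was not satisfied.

Notice: 14 days given; 14 required. Satisfied.
Quorum: 40% of 8,467 = 3,386.80, rounded up to 3,387; 3,394 present. Satisfied.
Vote: requires three-fifths of those present (3,394); 3/5 of 3394 = 2036.40, rounded up to 2037, so 2,037 needed; 2,037 in favor. Satisfied.

Valid — all requirements satisfied.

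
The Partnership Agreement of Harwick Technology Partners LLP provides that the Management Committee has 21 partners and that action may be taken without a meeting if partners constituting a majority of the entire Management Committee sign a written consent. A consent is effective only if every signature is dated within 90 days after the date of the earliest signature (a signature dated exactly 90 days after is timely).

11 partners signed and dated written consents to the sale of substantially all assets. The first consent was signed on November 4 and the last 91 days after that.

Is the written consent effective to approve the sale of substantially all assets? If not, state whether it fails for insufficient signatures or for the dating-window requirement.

Not effective — dating-window requirement not satisfied.

Signatures required: a majority of 21 — a majority of 21 is 11, so 11 needed; 11 signed. Sufficient.
Dating window: the latest signature is 91 days after the earliest; the limit is 90 days. Outside the window.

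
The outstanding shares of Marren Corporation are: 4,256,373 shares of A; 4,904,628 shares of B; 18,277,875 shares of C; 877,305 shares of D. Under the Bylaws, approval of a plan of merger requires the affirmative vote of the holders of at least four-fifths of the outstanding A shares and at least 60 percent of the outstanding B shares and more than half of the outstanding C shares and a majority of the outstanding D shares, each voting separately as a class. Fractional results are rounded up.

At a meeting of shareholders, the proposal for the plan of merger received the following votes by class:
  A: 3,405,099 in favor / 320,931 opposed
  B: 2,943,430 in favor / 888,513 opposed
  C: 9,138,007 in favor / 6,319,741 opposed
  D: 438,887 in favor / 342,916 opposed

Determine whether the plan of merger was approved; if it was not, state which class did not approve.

A: 4/5 of 4256373 = 3405098.40, rounded up to 3405099; 3,405,099 required, 3,405,099 in favor — approved.
B: 3/5 of 4904628 = 2942776.80, rounded up to 2942777; 2,942,777 required, 2,943,430 in favor — approved.
C: a majority of 18277875 is 9138938; 9,138,938 required, 9,138,007 in favor — not approved.
D: a majority of 877305 is 438653; 438,653 required, 438,887 in favor — approved.

Not approved — the C shares did not give the required vote.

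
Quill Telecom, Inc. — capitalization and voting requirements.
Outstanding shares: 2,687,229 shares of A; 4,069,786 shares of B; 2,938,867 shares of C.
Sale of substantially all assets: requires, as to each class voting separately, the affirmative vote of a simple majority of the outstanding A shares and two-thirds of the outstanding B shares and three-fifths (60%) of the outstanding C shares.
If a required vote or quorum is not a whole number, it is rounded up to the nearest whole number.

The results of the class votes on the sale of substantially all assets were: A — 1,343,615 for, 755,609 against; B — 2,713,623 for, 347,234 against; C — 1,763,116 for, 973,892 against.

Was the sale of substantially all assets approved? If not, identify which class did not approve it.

A: a majority of 2687229 is 1343615; 1,343,615 required, 1,343,615 in favor — approved.
B: 2/3 of 4069786 = 2713190.67, rounded up to 2713191; 2,713,191 required, 2,713,623 in favor — approved.
C: 3/5 of 2938867 = 1763320.20, rounded up to 1763321; 1,763,321 required, 1,763,116 in favor — not approved.

Not approved — the C shares did not give the required vote.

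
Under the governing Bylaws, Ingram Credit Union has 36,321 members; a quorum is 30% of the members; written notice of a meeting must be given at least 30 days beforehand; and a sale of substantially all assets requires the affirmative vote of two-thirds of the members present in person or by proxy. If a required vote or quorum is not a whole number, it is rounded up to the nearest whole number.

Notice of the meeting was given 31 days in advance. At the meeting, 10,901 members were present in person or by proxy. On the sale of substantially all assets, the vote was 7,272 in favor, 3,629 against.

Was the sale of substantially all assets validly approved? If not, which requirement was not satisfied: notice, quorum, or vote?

Valid — all requirements satisfied.

Notice: 31 days given; 30 required. Satisfied.
Quorum: 30% of 36,321 = 10,896.30, rounded up to 10,897; 10,901 present. Satisfied.
Vote: requires two-thirds of those present (10,901); 2/3 of 10901 = 7267.33, rounded up to 7268, so 7,268 needed; 7,272 in favor. Satisfied.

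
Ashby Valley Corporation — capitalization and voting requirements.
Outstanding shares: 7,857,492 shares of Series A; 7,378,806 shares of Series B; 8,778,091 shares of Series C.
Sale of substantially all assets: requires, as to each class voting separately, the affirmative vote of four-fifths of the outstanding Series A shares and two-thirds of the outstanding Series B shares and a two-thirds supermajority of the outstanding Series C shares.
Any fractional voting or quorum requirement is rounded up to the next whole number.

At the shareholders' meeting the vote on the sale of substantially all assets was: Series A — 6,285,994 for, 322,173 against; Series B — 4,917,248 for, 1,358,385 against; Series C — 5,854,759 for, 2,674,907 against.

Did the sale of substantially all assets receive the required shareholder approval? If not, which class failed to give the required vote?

Series A: 4/5 of 7857492 = 6285993.60, rounded up to 6285994; 6,285,994 required, 6,285,994 in favor — approved.
Series B: 2/3 of 7378806 = 4919204; 4,919,204 required, 4,917,248 in favor — not approved.
Series C: 2/3 of 8778091 = 5852060.67, rounded up to 5852061; 5,852,061 required, 5,854,759 in favor — approved.

Not approved — the Series B shares did not give the required vote.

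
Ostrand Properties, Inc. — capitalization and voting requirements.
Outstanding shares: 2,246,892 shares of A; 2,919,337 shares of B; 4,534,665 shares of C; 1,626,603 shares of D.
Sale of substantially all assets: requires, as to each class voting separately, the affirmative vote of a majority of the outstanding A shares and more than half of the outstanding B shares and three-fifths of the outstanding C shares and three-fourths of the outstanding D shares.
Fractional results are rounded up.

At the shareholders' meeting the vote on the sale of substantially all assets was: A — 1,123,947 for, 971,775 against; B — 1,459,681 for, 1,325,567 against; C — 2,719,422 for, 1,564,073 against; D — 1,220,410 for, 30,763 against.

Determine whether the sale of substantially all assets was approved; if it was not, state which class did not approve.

A: a majority of 2246892 is 1123447; 1,123,447 required, 1,123,947 in favor — approved.
B: a majority of 2919337 is 1459669; 1,459,669 required, 1,459,681 in favor — approved.
C: 3/5 of 4534665 = 2720799; 2,720,799 required, 2,719,422 in favor — not approved.
D: 3/4 of 1626603 = 1219952.25, rounded up to 1219953; 1,219,953 required, 1,220,410 in favor — approved.

Not approved — the C shares did not give the required vote.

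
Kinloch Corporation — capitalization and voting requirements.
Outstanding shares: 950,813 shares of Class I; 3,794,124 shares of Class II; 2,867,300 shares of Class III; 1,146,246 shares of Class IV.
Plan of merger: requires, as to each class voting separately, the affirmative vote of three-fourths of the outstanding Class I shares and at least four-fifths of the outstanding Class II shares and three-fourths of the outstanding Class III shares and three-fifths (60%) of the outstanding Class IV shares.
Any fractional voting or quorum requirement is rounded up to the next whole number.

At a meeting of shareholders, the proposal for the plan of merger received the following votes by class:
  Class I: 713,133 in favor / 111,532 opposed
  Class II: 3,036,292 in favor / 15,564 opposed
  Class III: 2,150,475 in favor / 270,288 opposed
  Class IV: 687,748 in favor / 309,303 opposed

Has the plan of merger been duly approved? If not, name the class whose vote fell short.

Class I: 3/4 of 950813 = 713109.75, rounded up to 713110; 713,110 required, 713,133 in favor — approved.
Class II: 4/5 of 3794124 = 3035299.20, rounded up to 3035300; 3,035,300 required, 3,036,292 in favor — approved.
Class III: 3/4 of 2867300 = 2150475; 2,150,475 required, 2,150,475 in favor — approved.
Class IV: 3/5 of 1146246 = 687747.60, rounded up to 687748; 687,748 required, 687,748 in favor — approved.

Approved — every class gave the required vote.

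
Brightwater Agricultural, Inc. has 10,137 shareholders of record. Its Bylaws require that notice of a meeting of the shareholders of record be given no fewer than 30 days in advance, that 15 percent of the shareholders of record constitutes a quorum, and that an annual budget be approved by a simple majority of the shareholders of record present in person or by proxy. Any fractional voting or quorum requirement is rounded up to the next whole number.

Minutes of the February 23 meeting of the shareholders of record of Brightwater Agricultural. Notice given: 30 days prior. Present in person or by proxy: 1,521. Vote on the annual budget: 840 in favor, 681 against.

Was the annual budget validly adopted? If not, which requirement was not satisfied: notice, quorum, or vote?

Notice: 30 days given; 30 required. Satisfied.
Quorum: 15% of 10,137 = 1,520.55, rounded up to 1,521; 1,521 present. Satisfied.
Vote: requires a majority of those present (1,521); a majority of 1521 is 761, so 761 needed; 840 in favor. Satisfied.

Valid — all requirements satisfied.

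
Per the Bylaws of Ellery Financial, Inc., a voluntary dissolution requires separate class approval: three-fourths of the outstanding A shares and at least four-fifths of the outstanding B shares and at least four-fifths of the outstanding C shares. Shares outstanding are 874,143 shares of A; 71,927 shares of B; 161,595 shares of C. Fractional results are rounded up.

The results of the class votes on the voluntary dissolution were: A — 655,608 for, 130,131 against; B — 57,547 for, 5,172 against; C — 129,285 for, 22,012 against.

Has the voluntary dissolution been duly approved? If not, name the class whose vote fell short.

Approved — every class gave the required vote.

A: 3/4 of 874143 = 655607.25, rounded up to 655608; 655,608 required, 655,608 in favor — approved.
B: 4/5 of 71927 = 57541.60, rounded up to 57542; 57,542 required, 57,547 in favor — approved.
C: 4/5 of 161595 = 129276; 129,276 required, 129,285 in favor — approved.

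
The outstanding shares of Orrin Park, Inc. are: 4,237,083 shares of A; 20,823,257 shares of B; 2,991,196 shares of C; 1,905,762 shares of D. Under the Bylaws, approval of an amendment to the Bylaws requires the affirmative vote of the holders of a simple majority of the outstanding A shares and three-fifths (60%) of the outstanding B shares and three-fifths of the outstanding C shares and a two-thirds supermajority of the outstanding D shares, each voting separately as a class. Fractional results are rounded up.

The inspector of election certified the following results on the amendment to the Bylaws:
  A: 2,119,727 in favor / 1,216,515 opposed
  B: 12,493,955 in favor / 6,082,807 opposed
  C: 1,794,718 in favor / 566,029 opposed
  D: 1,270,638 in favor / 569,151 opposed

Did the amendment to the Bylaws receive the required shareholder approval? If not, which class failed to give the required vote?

A: a majority of 4237083 is 2118542; 2,118,542 required, 2,119,727 in favor — approved.
B: 3/5 of 20823257 = 12493954.20, rounded up to 12493955; 12,493,955 required, 12,493,955 in favor — approved.
C: 3/5 of 2991196 = 1794717.60, rounded up to 1794718; 1,794,718 required, 1,794,718 in favor — approved.
D: 2/3 of 1905762 = 1270508; 1,270,508 required, 1,270,638 in favor — approved.

Approved — every class gave the required vote.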